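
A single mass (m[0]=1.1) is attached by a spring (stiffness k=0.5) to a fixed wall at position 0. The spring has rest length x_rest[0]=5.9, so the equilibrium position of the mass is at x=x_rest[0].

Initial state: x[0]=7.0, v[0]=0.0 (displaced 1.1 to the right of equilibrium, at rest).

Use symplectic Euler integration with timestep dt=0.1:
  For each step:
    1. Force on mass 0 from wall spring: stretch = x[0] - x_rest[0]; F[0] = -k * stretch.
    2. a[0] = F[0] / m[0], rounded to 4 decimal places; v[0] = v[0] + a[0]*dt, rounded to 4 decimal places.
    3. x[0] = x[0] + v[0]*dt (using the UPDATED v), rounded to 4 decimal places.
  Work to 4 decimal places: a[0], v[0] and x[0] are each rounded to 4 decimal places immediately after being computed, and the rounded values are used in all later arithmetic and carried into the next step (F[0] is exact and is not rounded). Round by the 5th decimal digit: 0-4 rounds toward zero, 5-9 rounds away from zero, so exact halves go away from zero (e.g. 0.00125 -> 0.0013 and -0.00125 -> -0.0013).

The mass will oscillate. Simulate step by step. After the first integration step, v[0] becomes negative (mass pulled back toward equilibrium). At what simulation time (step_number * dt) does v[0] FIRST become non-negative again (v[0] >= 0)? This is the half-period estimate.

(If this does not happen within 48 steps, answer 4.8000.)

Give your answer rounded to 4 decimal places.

Step 0: x=[7.0000] v=[0.0000]
Step 1: x=[6.9950] v=[-0.0500]
Step 2: x=[6.9850] v=[-0.0998]
Step 3: x=[6.9701] v=[-0.1491]
Step 4: x=[6.9503] v=[-0.1977]
Step 5: x=[6.9258] v=[-0.2454]
Step 6: x=[6.8966] v=[-0.2920]
Step 7: x=[6.8629] v=[-0.3373]
Step 8: x=[6.8248] v=[-0.3811]
Step 9: x=[6.7825] v=[-0.4231]
Step 10: x=[6.7362] v=[-0.4632]
Step 11: x=[6.6861] v=[-0.5012]
Step 12: x=[6.6324] v=[-0.5369]
Step 13: x=[6.5754] v=[-0.5702]
Step 14: x=[6.5153] v=[-0.6009]
Step 15: x=[6.4524] v=[-0.6289]
Step 16: x=[6.3870] v=[-0.6540]
Step 17: x=[6.3194] v=[-0.6761]
Step 18: x=[6.2499] v=[-0.6952]
Step 19: x=[6.1788] v=[-0.7111]
Step 20: x=[6.1064] v=[-0.7238]
Step 21: x=[6.0331] v=[-0.7332]
Step 22: x=[5.9592] v=[-0.7393]
Step 23: x=[5.8850] v=[-0.7420]
Step 24: x=[5.8109] v=[-0.7413]
Step 25: x=[5.7372] v=[-0.7373]
Step 26: x=[5.6642] v=[-0.7299]
Step 27: x=[5.5923] v=[-0.7192]
Step 28: x=[5.5218] v=[-0.7052]
Step 29: x=[5.4530] v=[-0.6880]
Step 30: x=[5.3862] v=[-0.6677]
Step 31: x=[5.3218] v=[-0.6444]
Step 32: x=[5.2600] v=[-0.6181]
Step 33: x=[5.2011] v=[-0.5890]
Step 34: x=[5.1454] v=[-0.5572]
Step 35: x=[5.0931] v=[-0.5229]
Step 36: x=[5.0445] v=[-0.4862]
Step 37: x=[4.9998] v=[-0.4473]
Step 38: x=[4.9592] v=[-0.4064]
Step 39: x=[4.9228] v=[-0.3636]
Step 40: x=[4.8909] v=[-0.3192]
Step 41: x=[4.8636] v=[-0.2733]
Step 42: x=[4.8410] v=[-0.2262]
Step 43: x=[4.8232] v=[-0.1781]
Step 44: x=[4.8103] v=[-0.1292]
Step 45: x=[4.8023] v=[-0.0797]
Step 46: x=[4.7993] v=[-0.0298]
Step 47: x=[4.8013] v=[0.0202]
First v>=0 after going negative at step 47, time=4.7000

Answer: 4.7000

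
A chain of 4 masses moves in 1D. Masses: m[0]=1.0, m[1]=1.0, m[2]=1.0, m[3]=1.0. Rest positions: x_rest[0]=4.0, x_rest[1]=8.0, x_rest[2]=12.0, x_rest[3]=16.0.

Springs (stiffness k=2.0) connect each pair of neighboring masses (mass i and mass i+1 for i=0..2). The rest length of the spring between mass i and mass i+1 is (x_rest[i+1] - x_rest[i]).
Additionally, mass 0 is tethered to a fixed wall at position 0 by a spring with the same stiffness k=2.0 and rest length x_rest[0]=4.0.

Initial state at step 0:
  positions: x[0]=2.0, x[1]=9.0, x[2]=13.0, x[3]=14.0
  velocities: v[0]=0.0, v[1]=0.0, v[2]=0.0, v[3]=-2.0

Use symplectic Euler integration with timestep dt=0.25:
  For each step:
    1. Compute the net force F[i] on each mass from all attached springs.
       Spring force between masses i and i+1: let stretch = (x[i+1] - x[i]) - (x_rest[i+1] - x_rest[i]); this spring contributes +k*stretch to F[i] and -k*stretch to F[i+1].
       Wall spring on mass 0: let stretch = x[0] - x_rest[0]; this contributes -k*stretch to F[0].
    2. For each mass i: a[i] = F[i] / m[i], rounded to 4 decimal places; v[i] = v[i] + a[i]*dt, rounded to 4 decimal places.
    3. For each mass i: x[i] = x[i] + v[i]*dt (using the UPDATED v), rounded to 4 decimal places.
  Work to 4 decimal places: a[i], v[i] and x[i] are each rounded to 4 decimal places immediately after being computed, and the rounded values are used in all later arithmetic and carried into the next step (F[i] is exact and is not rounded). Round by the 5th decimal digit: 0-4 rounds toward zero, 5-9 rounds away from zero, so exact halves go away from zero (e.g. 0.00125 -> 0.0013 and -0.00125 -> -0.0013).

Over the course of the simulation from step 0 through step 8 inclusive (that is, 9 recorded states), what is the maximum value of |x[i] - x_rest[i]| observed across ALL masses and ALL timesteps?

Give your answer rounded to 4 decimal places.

Step 0: x=[2.0000 9.0000 13.0000 14.0000] v=[0.0000 0.0000 0.0000 -2.0000]
Step 1: x=[2.6250 8.6250 12.6250 13.8750] v=[2.5000 -1.5000 -1.5000 -0.5000]
Step 2: x=[3.6719 8.0000 11.9063 14.0938] v=[4.1875 -2.5000 -2.8750 0.8750]
Step 3: x=[4.8008 7.3223 10.9727 14.5391] v=[4.5156 -2.7109 -3.7344 1.7813]
Step 4: x=[5.6448 6.7857 10.0286 15.0386] v=[3.3760 -2.1465 -3.7764 1.9981]
Step 5: x=[5.9258 6.5118 9.3054 15.4119] v=[1.1241 -1.0955 -2.8929 1.4931]
Step 6: x=[5.5394 6.5139 8.9963 15.5219] v=[-1.5458 0.0083 -1.2365 0.4399]
Step 7: x=[4.5823 6.7045 9.1926 15.3162] v=[-3.8283 0.7623 0.7851 -0.8229]
Step 8: x=[3.3177 6.9408 9.8433 14.8450] v=[-5.0584 0.9453 2.6029 -1.8847]
Max displacement = 3.0037

Answer: 3.0037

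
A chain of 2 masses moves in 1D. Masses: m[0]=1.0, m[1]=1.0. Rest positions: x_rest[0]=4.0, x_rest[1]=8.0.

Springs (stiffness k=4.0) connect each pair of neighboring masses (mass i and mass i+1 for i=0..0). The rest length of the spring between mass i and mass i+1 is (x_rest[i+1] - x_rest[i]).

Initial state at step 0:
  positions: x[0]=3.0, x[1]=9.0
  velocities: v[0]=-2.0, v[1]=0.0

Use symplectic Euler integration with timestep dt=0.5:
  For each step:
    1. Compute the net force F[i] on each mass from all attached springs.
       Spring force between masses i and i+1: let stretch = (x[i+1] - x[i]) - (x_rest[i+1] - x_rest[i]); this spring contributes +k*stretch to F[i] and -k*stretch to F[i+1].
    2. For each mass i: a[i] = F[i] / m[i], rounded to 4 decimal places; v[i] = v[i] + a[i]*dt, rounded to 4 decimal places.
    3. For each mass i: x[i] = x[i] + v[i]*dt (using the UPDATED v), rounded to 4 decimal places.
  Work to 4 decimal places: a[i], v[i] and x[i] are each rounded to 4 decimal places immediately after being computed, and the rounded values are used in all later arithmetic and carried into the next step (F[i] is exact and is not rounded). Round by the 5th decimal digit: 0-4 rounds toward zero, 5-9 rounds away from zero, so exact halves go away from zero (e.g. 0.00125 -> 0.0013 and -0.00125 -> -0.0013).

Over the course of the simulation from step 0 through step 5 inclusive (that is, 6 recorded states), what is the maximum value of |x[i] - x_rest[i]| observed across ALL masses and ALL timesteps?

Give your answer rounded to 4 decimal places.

Step 0: x=[3.0000 9.0000] v=[-2.0000 0.0000]
Step 1: x=[4.0000 7.0000] v=[2.0000 -4.0000]
Step 2: x=[4.0000 6.0000] v=[0.0000 -2.0000]
Step 3: x=[2.0000 7.0000] v=[-4.0000 2.0000]
Step 4: x=[1.0000 7.0000] v=[-2.0000 0.0000]
Step 5: x=[2.0000 5.0000] v=[2.0000 -4.0000]
Max displacement = 3.0000

Answer: 3.0000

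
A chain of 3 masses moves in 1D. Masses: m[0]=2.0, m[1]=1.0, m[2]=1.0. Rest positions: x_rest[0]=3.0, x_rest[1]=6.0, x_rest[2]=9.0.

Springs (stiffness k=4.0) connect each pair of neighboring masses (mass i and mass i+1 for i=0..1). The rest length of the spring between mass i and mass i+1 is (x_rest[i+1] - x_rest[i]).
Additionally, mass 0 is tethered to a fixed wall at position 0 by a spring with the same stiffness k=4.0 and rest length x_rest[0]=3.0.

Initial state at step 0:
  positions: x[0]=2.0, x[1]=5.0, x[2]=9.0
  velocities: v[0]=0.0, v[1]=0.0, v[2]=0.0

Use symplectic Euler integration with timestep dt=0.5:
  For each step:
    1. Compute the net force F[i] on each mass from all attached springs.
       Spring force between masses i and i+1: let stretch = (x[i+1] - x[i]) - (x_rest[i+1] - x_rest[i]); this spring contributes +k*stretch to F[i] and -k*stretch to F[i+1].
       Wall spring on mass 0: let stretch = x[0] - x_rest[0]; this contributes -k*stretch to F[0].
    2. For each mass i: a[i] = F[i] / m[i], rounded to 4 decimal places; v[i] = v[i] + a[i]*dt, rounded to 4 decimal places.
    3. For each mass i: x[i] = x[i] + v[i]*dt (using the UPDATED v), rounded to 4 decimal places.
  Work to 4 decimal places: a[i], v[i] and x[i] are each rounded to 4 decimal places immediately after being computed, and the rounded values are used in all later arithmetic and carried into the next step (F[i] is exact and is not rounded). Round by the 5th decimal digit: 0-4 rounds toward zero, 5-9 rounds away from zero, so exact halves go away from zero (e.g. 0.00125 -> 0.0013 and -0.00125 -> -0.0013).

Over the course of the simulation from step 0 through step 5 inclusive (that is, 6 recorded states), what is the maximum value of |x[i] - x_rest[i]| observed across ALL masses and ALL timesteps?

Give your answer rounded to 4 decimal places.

Answer: 1.2500

Derivation:
Step 0: x=[2.0000 5.0000 9.0000] v=[0.0000 0.0000 0.0000]
Step 1: x=[2.5000 6.0000 8.0000] v=[1.0000 2.0000 -2.0000]
Step 2: x=[3.5000 5.5000 8.0000] v=[2.0000 -1.0000 0.0000]
Step 3: x=[3.7500 5.5000 8.5000] v=[0.5000 0.0000 1.0000]
Step 4: x=[3.0000 6.7500 9.0000] v=[-1.5000 2.5000 1.0000]
Step 5: x=[2.6250 6.5000 10.2500] v=[-0.7500 -0.5000 2.5000]
Max displacement = 1.2500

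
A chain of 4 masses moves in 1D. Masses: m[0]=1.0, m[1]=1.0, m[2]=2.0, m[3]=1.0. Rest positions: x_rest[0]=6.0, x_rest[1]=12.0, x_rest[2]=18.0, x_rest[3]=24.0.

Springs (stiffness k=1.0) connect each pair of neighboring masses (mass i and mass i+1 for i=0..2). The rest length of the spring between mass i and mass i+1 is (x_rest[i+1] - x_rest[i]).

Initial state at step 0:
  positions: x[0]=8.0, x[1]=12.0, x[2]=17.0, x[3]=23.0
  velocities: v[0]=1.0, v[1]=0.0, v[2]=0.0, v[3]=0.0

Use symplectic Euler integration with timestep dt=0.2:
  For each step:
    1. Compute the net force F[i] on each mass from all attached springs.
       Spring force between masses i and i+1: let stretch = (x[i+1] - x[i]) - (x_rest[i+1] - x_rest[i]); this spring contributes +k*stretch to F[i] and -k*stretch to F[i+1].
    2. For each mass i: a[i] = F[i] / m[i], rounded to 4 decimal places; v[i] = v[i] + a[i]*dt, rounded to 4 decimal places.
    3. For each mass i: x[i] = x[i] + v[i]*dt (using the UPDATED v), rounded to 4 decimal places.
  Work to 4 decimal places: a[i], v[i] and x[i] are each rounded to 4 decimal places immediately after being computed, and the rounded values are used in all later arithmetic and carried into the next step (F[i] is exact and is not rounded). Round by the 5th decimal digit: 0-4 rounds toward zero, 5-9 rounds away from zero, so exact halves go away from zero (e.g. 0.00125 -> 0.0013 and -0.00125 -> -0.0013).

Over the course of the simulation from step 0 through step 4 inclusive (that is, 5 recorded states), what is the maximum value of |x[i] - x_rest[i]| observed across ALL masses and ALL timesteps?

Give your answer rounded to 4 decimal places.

Step 0: x=[8.0000 12.0000 17.0000 23.0000] v=[1.0000 0.0000 0.0000 0.0000]
Step 1: x=[8.1200 12.0400 17.0200 23.0000] v=[0.6000 0.2000 0.1000 0.0000]
Step 2: x=[8.1568 12.1224 17.0600 23.0008] v=[0.1840 0.4120 0.2000 0.0040]
Step 3: x=[8.1122 12.2437 17.1201 23.0040] v=[-0.2229 0.6064 0.3003 0.0158]
Step 4: x=[7.9929 12.3948 17.2003 23.0118] v=[-0.5966 0.7554 0.4011 0.0390]
Max displacement = 2.1568

Answer: 2.1568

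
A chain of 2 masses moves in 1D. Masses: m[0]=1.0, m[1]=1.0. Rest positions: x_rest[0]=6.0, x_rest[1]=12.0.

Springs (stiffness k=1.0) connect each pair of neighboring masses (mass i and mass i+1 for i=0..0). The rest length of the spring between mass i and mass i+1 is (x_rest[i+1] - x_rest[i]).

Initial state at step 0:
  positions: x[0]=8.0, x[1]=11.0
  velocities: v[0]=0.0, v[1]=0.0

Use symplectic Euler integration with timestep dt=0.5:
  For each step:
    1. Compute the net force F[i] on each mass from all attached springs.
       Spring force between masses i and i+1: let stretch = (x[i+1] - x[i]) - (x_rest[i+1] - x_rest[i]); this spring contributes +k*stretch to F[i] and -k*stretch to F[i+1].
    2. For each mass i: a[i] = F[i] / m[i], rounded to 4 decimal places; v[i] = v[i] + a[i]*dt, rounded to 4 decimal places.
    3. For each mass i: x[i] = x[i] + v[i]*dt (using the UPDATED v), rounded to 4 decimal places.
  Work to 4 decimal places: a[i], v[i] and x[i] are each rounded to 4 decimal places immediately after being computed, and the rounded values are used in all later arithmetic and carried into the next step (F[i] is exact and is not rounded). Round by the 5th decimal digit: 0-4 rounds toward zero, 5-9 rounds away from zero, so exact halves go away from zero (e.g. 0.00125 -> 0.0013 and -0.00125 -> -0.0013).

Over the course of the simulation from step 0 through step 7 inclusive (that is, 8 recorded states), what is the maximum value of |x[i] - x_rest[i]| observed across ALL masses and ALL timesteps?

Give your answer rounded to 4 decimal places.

Answer: 2.0938

Derivation:
Step 0: x=[8.0000 11.0000] v=[0.0000 0.0000]
Step 1: x=[7.2500 11.7500] v=[-1.5000 1.5000]
Step 2: x=[6.1250 12.8750] v=[-2.2500 2.2500]
Step 3: x=[5.1875 13.8125] v=[-1.8750 1.8750]
Step 4: x=[4.9063 14.0938] v=[-0.5625 0.5625]
Step 5: x=[5.4220 13.5782] v=[1.0313 -1.0313]
Step 6: x=[6.4767 12.5235] v=[2.1094 -2.1094]
Step 7: x=[7.5431 11.4571] v=[2.1328 -2.1328]
Max displacement = 2.0938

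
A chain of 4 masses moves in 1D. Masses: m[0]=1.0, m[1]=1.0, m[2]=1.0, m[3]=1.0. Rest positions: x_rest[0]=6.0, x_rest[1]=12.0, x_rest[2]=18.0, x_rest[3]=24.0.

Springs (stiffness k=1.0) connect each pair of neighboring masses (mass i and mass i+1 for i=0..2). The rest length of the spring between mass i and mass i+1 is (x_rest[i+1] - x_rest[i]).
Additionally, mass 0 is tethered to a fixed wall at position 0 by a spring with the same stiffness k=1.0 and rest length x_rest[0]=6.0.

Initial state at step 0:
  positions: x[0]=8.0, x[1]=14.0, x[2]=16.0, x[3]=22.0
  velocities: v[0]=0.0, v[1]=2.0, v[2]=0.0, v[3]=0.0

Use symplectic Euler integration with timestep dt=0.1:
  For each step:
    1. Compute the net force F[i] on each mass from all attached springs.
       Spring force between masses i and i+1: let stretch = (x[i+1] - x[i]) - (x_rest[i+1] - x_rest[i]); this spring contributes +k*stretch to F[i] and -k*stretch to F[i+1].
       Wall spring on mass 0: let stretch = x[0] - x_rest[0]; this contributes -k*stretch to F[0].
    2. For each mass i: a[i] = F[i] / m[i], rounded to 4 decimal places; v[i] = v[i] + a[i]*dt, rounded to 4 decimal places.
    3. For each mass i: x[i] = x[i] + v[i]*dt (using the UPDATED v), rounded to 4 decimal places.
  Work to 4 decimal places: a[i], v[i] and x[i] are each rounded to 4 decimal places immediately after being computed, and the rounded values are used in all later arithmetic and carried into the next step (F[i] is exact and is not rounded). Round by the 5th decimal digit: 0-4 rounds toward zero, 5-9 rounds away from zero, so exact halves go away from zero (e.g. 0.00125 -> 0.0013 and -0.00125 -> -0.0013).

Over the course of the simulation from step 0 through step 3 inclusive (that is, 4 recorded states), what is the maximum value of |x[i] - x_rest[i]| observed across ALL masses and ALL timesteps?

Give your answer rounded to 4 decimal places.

Answer: 2.3491

Derivation:
Step 0: x=[8.0000 14.0000 16.0000 22.0000] v=[0.0000 2.0000 0.0000 0.0000]
Step 1: x=[7.9800 14.1600 16.0400 22.0000] v=[-0.2000 1.6000 0.4000 0.0000]
Step 2: x=[7.9420 14.2770 16.1208 22.0004] v=[-0.3800 1.1700 0.8080 0.0040]
Step 3: x=[7.8879 14.3491 16.2420 22.0020] v=[-0.5407 0.7209 1.2116 0.0160]
Max displacement = 2.3491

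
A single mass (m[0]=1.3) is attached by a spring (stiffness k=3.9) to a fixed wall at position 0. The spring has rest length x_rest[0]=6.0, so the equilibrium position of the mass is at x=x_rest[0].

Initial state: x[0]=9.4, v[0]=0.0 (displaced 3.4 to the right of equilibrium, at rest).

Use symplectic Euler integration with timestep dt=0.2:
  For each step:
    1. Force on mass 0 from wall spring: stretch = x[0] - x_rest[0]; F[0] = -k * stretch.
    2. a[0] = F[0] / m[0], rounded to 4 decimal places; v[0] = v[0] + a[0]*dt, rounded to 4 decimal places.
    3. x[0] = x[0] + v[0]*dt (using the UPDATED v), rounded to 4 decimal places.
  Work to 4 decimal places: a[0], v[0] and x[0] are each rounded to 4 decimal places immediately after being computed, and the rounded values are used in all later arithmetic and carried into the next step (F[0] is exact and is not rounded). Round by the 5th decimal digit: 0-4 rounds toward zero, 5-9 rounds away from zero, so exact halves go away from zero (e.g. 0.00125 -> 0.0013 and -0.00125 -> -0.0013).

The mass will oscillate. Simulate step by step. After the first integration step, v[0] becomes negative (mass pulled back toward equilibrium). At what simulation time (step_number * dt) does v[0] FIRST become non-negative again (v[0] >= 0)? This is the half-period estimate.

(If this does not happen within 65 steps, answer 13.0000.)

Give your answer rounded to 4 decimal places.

Step 0: x=[9.4000] v=[0.0000]
Step 1: x=[8.9920] v=[-2.0400]
Step 2: x=[8.2250] v=[-3.8352]
Step 3: x=[7.1910] v=[-5.1702]
Step 4: x=[6.0140] v=[-5.8848]
Step 5: x=[4.8354] v=[-5.8932]
Step 6: x=[3.7965] v=[-5.1944]
Step 7: x=[3.0220] v=[-3.8723]
Step 8: x=[2.6049] v=[-2.0855]
Step 9: x=[2.5952] v=[-0.0484]
Step 10: x=[2.9941] v=[1.9945]
First v>=0 after going negative at step 10, time=2.0000

Answer: 2.0000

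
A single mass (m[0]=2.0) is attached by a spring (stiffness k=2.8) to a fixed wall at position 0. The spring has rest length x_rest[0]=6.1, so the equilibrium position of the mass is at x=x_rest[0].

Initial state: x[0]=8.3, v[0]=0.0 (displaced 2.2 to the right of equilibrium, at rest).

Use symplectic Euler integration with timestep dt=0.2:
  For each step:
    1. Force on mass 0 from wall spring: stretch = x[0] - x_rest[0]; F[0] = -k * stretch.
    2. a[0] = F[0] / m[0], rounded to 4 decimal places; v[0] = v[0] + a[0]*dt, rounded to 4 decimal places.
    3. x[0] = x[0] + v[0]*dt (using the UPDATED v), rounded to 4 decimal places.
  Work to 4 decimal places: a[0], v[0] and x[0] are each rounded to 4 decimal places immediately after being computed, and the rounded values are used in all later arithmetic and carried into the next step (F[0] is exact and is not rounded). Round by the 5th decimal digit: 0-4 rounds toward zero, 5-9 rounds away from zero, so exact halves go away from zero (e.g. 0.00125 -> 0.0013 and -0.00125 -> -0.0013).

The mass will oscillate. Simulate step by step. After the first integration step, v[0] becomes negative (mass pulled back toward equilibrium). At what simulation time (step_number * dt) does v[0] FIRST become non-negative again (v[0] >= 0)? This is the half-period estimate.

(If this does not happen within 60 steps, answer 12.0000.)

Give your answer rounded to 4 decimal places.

Step 0: x=[8.3000] v=[0.0000]
Step 1: x=[8.1768] v=[-0.6160]
Step 2: x=[7.9373] v=[-1.1975]
Step 3: x=[7.5949] v=[-1.7119]
Step 4: x=[7.1688] v=[-2.1305]
Step 5: x=[6.6828] v=[-2.4298]
Step 6: x=[6.1642] v=[-2.5930]
Step 7: x=[5.6420] v=[-2.6110]
Step 8: x=[5.1454] v=[-2.4828]
Step 9: x=[4.7023] v=[-2.2155]
Step 10: x=[4.3375] v=[-1.8241]
Step 11: x=[4.0714] v=[-1.3306]
Step 12: x=[3.9189] v=[-0.7626]
Step 13: x=[3.8885] v=[-0.1519]
Step 14: x=[3.9820] v=[0.4673]
First v>=0 after going negative at step 14, time=2.8000

Answer: 2.8000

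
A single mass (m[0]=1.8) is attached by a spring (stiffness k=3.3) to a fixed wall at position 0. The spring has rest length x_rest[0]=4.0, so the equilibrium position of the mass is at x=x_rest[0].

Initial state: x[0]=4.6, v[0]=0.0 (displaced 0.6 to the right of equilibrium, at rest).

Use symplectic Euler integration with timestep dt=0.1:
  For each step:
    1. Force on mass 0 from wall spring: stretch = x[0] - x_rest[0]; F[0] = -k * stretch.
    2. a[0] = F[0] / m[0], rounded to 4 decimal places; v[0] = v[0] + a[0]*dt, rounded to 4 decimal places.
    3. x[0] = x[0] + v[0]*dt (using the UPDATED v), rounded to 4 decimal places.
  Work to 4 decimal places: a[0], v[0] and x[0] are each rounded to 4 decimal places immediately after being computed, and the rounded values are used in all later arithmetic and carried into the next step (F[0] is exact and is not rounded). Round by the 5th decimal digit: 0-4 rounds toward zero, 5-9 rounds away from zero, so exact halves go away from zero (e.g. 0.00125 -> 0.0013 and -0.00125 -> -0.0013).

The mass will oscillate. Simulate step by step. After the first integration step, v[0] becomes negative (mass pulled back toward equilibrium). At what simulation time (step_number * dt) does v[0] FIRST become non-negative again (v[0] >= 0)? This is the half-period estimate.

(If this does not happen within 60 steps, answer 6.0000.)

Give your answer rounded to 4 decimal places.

Answer: 2.4000

Derivation:
Step 0: x=[4.6000] v=[0.0000]
Step 1: x=[4.5890] v=[-0.1100]
Step 2: x=[4.5672] v=[-0.2180]
Step 3: x=[4.5350] v=[-0.3220]
Step 4: x=[4.4930] v=[-0.4201]
Step 5: x=[4.4420] v=[-0.5105]
Step 6: x=[4.3829] v=[-0.5915]
Step 7: x=[4.3167] v=[-0.6617]
Step 8: x=[4.2447] v=[-0.7198]
Step 9: x=[4.1682] v=[-0.7647]
Step 10: x=[4.0887] v=[-0.7955]
Step 11: x=[4.0075] v=[-0.8118]
Step 12: x=[3.9262] v=[-0.8132]
Step 13: x=[3.8462] v=[-0.7997]
Step 14: x=[3.7691] v=[-0.7715]
Step 15: x=[3.6962] v=[-0.7292]
Step 16: x=[3.6289] v=[-0.6735]
Step 17: x=[3.5684] v=[-0.6055]
Step 18: x=[3.5158] v=[-0.5264]
Step 19: x=[3.4720] v=[-0.4376]
Step 20: x=[3.4379] v=[-0.3408]
Step 21: x=[3.4141] v=[-0.2378]
Step 22: x=[3.4011] v=[-0.1304]
Step 23: x=[3.3990] v=[-0.0206]
Step 24: x=[3.4080] v=[0.0896]
First v>=0 after going negative at step 24, time=2.4000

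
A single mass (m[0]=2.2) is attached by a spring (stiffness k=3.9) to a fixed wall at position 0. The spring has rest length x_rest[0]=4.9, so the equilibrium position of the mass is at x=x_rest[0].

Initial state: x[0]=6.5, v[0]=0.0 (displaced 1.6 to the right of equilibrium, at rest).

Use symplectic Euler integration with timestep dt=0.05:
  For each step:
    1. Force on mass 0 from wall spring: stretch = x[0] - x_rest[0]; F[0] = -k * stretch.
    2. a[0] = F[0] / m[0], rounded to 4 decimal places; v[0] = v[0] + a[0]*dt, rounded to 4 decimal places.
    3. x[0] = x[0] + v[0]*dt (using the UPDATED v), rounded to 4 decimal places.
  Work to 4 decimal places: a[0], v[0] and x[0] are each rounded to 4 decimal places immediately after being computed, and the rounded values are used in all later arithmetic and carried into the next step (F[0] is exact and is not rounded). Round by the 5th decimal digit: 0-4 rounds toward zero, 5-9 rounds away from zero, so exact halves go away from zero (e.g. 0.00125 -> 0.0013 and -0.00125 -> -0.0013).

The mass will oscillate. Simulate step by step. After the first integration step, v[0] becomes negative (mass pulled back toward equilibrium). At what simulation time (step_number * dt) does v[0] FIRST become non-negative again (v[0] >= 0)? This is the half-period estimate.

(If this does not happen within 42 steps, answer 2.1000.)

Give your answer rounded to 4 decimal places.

Step 0: x=[6.5000] v=[0.0000]
Step 1: x=[6.4929] v=[-0.1418]
Step 2: x=[6.4788] v=[-0.2830]
Step 3: x=[6.4577] v=[-0.4229]
Step 4: x=[6.4297] v=[-0.5610]
Step 5: x=[6.3949] v=[-0.6966]
Step 6: x=[6.3534] v=[-0.8291]
Step 7: x=[6.3055] v=[-0.9579]
Step 8: x=[6.2514] v=[-1.0825]
Step 9: x=[6.1913] v=[-1.2023]
Step 10: x=[6.1255] v=[-1.3168]
Step 11: x=[6.0542] v=[-1.4254]
Step 12: x=[5.9778] v=[-1.5277]
Step 13: x=[5.8966] v=[-1.6232]
Step 14: x=[5.8110] v=[-1.7115]
Step 15: x=[5.7214] v=[-1.7923]
Step 16: x=[5.6281] v=[-1.8651]
Step 17: x=[5.5316] v=[-1.9296]
Step 18: x=[5.4323] v=[-1.9856]
Step 19: x=[5.3307] v=[-2.0328]
Step 20: x=[5.2272] v=[-2.0710]
Step 21: x=[5.1222] v=[-2.1000]
Step 22: x=[5.0162] v=[-2.1197]
Step 23: x=[4.9097] v=[-2.1300]
Step 24: x=[4.8032] v=[-2.1309]
Step 25: x=[4.6971] v=[-2.1223]
Step 26: x=[4.5919] v=[-2.1043]
Step 27: x=[4.4881] v=[-2.0770]
Step 28: x=[4.3861] v=[-2.0405]
Step 29: x=[4.2864] v=[-1.9950]
Step 30: x=[4.1894] v=[-1.9406]
Step 31: x=[4.0955] v=[-1.8776]
Step 32: x=[4.0052] v=[-1.8063]
Step 33: x=[3.9189] v=[-1.7270]
Step 34: x=[3.8369] v=[-1.6400]
Step 35: x=[3.7596] v=[-1.5458]
Step 36: x=[3.6874] v=[-1.4447]
Step 37: x=[3.6205] v=[-1.3372]
Step 38: x=[3.5593] v=[-1.2238]
Step 39: x=[3.5041] v=[-1.1050]
Step 40: x=[3.4550] v=[-0.9813]
Step 41: x=[3.4123] v=[-0.8532]
Step 42: x=[3.3762] v=[-0.7213]
v[0] did not become non-negative within 42 steps; using fallback time=2.1000

Answer: 2.1000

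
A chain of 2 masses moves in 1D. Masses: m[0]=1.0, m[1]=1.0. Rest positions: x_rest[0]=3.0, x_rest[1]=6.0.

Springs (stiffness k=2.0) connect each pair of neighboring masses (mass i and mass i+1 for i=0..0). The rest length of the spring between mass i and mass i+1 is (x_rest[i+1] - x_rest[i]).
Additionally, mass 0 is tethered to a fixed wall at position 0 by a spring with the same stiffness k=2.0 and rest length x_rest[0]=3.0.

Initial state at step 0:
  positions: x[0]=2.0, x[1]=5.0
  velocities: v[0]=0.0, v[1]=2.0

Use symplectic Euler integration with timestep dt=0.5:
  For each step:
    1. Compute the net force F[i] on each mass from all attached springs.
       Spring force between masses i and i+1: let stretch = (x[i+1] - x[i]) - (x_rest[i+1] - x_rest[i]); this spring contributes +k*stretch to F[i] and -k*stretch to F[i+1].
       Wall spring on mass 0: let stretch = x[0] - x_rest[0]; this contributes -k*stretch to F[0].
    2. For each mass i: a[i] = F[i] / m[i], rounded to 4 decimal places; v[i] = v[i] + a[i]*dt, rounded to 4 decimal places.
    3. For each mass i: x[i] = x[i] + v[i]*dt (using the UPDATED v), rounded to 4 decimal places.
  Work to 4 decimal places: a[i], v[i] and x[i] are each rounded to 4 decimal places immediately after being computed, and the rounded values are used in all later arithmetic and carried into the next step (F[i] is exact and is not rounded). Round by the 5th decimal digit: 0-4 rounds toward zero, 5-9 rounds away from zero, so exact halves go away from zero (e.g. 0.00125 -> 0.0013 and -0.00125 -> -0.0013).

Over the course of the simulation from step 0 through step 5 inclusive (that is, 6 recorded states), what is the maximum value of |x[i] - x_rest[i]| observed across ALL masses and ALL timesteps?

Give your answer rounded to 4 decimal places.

Step 0: x=[2.0000 5.0000] v=[0.0000 2.0000]
Step 1: x=[2.5000 6.0000] v=[1.0000 2.0000]
Step 2: x=[3.5000 6.7500] v=[2.0000 1.5000]
Step 3: x=[4.3750 7.3750] v=[1.7500 1.2500]
Step 4: x=[4.5625 8.0000] v=[0.3750 1.2500]
Step 5: x=[4.1875 8.4063] v=[-0.7500 0.8125]
Max displacement = 2.4063

Answer: 2.4063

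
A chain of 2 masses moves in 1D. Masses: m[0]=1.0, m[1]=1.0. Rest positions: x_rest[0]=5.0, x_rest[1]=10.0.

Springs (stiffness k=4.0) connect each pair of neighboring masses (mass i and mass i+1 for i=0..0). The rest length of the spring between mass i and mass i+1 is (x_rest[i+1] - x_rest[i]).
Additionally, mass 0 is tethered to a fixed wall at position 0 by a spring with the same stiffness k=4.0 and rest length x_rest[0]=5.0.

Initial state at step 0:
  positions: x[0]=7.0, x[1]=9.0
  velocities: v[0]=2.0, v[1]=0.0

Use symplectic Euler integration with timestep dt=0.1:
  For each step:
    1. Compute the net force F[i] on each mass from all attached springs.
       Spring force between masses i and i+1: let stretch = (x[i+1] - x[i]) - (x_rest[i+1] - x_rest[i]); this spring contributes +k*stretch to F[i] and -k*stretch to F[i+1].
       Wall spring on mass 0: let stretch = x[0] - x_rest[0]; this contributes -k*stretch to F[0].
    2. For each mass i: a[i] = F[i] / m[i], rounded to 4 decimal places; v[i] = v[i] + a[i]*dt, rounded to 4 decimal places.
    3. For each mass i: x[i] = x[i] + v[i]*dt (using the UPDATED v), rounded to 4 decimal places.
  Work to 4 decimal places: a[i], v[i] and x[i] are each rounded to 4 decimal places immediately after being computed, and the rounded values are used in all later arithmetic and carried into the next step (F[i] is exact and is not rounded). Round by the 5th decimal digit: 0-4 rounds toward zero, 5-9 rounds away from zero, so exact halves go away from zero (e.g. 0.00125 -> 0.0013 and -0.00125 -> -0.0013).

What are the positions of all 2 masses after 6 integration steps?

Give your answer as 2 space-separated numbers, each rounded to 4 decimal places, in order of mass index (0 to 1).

Answer: 4.8070 10.9605

Derivation:
Step 0: x=[7.0000 9.0000] v=[2.0000 0.0000]
Step 1: x=[7.0000 9.1200] v=[0.0000 1.2000]
Step 2: x=[6.8048 9.3552] v=[-1.9520 2.3520]
Step 3: x=[6.4394 9.6884] v=[-3.6538 3.3318]
Step 4: x=[5.9464 10.0916] v=[-4.9300 4.0322]
Step 5: x=[5.3814 10.5290] v=[-5.6505 4.3741]
Step 6: x=[4.8070 10.9605] v=[-5.7440 4.3151]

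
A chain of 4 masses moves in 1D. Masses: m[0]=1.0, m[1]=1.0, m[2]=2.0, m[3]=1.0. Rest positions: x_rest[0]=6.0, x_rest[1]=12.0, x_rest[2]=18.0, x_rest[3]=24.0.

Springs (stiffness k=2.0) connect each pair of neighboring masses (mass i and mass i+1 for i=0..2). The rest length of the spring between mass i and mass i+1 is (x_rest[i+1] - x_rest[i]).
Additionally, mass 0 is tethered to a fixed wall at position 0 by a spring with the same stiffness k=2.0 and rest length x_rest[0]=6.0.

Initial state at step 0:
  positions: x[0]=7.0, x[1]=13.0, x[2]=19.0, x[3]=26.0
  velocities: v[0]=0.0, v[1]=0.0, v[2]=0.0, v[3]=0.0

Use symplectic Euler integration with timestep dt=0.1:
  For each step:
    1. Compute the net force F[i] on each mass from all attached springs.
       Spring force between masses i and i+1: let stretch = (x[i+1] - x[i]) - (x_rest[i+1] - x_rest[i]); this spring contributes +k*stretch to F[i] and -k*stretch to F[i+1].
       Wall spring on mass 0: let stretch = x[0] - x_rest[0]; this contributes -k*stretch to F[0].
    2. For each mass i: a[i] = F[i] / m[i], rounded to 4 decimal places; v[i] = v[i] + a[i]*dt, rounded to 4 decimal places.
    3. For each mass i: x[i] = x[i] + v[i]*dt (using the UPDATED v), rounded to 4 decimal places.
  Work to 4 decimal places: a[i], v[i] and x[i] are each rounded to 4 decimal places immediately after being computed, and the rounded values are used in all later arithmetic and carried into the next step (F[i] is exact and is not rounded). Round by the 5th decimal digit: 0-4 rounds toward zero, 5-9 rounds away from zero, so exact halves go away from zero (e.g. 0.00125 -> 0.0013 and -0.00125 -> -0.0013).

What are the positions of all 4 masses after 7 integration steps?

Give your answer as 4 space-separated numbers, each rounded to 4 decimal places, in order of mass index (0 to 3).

Answer: 6.5336 12.9780 19.2322 25.5116

Derivation:
Step 0: x=[7.0000 13.0000 19.0000 26.0000] v=[0.0000 0.0000 0.0000 0.0000]
Step 1: x=[6.9800 13.0000 19.0100 25.9800] v=[-0.2000 0.0000 0.1000 -0.2000]
Step 2: x=[6.9408 12.9998 19.0296 25.9406] v=[-0.3920 -0.0020 0.1960 -0.3940]
Step 3: x=[6.8840 12.9990 19.0580 25.8830] v=[-0.5684 -0.0078 0.2841 -0.5762]
Step 4: x=[6.8118 12.9971 19.0941 25.8089] v=[-0.7222 -0.0190 0.3607 -0.7412]
Step 5: x=[6.7271 12.9934 19.1364 25.7205] v=[-0.8475 -0.0367 0.4225 -0.8842]
Step 6: x=[6.6331 12.9873 19.1831 25.6204] v=[-0.9397 -0.0614 0.4666 -1.0010]
Step 7: x=[6.5336 12.9780 19.2322 25.5116] v=[-0.9955 -0.0931 0.4908 -1.0885]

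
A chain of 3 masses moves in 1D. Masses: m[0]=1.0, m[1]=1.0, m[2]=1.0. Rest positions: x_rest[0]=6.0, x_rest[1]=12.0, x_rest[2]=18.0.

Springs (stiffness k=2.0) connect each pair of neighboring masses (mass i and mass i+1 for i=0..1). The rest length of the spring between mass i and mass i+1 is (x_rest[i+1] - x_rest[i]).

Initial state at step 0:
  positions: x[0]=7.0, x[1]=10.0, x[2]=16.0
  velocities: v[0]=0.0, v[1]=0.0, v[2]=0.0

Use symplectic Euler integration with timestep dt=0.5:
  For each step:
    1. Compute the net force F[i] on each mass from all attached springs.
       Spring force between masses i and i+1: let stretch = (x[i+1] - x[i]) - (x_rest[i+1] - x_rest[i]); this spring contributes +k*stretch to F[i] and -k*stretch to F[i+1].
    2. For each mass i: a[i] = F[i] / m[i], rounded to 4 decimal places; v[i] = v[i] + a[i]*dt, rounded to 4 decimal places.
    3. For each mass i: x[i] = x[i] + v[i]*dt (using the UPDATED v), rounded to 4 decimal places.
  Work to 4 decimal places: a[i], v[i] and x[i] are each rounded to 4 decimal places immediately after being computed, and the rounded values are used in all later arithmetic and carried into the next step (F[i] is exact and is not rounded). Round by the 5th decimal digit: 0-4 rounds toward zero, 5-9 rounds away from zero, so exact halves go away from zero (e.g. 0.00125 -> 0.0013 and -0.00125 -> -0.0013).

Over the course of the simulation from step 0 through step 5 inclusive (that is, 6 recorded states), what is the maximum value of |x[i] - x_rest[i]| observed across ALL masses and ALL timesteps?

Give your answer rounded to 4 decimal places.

Step 0: x=[7.0000 10.0000 16.0000] v=[0.0000 0.0000 0.0000]
Step 1: x=[5.5000 11.5000 16.0000] v=[-3.0000 3.0000 0.0000]
Step 2: x=[4.0000 12.2500 16.7500] v=[-3.0000 1.5000 1.5000]
Step 3: x=[3.6250 11.1250 18.2500] v=[-0.7500 -2.2500 3.0000]
Step 4: x=[4.0000 9.8125 19.1875] v=[0.7500 -2.6250 1.8750]
Step 5: x=[4.2813 10.2813 18.4375] v=[0.5625 0.9375 -1.5000]
Max displacement = 2.3750

Answer: 2.3750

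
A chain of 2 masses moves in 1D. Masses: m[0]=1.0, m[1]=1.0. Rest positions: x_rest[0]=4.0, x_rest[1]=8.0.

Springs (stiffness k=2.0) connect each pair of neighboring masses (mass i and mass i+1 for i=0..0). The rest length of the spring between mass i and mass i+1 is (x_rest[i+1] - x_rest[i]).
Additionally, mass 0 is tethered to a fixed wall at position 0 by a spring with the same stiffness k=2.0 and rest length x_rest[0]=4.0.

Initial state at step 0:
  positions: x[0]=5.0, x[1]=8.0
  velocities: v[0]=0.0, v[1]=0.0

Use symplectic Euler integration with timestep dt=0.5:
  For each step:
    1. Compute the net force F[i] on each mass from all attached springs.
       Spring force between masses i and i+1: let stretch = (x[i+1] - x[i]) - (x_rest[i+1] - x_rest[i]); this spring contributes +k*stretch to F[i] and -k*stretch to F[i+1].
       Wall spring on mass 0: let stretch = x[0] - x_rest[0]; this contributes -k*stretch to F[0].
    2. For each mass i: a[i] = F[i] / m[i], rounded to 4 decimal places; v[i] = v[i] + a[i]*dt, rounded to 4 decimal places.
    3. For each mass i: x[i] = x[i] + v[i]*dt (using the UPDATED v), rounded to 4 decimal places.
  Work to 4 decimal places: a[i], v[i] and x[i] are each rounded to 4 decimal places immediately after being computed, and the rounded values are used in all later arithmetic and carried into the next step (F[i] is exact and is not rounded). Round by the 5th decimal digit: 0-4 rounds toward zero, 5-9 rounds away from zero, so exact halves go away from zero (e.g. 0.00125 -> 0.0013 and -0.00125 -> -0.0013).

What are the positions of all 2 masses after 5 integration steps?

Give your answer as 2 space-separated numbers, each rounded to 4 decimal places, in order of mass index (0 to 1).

Step 0: x=[5.0000 8.0000] v=[0.0000 0.0000]
Step 1: x=[4.0000 8.5000] v=[-2.0000 1.0000]
Step 2: x=[3.2500 8.7500] v=[-1.5000 0.5000]
Step 3: x=[3.6250 8.2500] v=[0.7500 -1.0000]
Step 4: x=[4.5000 7.4375] v=[1.7500 -1.6250]
Step 5: x=[4.5938 7.1563] v=[0.1875 -0.5625]

Answer: 4.5938 7.1563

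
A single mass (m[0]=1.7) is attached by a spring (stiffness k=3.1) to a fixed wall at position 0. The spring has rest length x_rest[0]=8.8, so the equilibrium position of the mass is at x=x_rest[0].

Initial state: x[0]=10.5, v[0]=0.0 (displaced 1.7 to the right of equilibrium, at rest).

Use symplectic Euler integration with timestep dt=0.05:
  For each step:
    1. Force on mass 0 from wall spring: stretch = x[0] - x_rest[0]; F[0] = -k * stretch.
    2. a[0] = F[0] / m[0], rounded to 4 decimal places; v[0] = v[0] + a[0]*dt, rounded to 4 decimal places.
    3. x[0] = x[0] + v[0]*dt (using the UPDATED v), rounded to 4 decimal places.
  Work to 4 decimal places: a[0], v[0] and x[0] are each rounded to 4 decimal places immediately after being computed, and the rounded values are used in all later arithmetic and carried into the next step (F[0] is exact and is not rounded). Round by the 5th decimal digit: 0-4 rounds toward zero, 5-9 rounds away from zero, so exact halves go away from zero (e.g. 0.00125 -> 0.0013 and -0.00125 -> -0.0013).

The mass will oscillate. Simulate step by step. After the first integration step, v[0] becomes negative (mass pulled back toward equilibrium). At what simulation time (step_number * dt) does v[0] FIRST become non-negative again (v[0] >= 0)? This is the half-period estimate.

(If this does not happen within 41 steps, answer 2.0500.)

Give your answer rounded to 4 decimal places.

Step 0: x=[10.5000] v=[0.0000]
Step 1: x=[10.4923] v=[-0.1550]
Step 2: x=[10.4768] v=[-0.3093]
Step 3: x=[10.4537] v=[-0.4622]
Step 4: x=[10.4231] v=[-0.6130]
Step 5: x=[10.3851] v=[-0.7610]
Step 6: x=[10.3398] v=[-0.9055]
Step 7: x=[10.2875] v=[-1.0459]
Step 8: x=[10.2284] v=[-1.1815]
Step 9: x=[10.1628] v=[-1.3117]
Step 10: x=[10.0910] v=[-1.4360]
Step 11: x=[10.0133] v=[-1.5537]
Step 12: x=[9.9301] v=[-1.6643]
Step 13: x=[9.8417] v=[-1.7673]
Step 14: x=[9.7486] v=[-1.8623]
Step 15: x=[9.6512] v=[-1.9488]
Step 16: x=[9.5499] v=[-2.0264]
Step 17: x=[9.4452] v=[-2.0948]
Step 18: x=[9.3375] v=[-2.1536]
Step 19: x=[9.2274] v=[-2.2026]
Step 20: x=[9.1153] v=[-2.2416]
Step 21: x=[9.0018] v=[-2.2704]
Step 22: x=[8.8874] v=[-2.2888]
Step 23: x=[8.7726] v=[-2.2968]
Step 24: x=[8.6579] v=[-2.2943]
Step 25: x=[8.5438] v=[-2.2813]
Step 26: x=[8.4309] v=[-2.2579]
Step 27: x=[8.3197] v=[-2.2242]
Step 28: x=[8.2107] v=[-2.1804]
Step 29: x=[8.1044] v=[-2.1267]
Step 30: x=[8.0012] v=[-2.0633]
Step 31: x=[7.9017] v=[-1.9905]
Step 32: x=[7.8063] v=[-1.9086]
Step 33: x=[7.7154] v=[-1.8180]
Step 34: x=[7.6294] v=[-1.7191]
Step 35: x=[7.5488] v=[-1.6124]
Step 36: x=[7.4739] v=[-1.4983]
Step 37: x=[7.4050] v=[-1.3774]
Step 38: x=[7.3425] v=[-1.2502]
Step 39: x=[7.2866] v=[-1.1173]
Step 40: x=[7.2376] v=[-0.9793]
Step 41: x=[7.1958] v=[-0.8368]
v[0] did not become non-negative within 41 steps; using fallback time=2.0500

Answer: 2.0500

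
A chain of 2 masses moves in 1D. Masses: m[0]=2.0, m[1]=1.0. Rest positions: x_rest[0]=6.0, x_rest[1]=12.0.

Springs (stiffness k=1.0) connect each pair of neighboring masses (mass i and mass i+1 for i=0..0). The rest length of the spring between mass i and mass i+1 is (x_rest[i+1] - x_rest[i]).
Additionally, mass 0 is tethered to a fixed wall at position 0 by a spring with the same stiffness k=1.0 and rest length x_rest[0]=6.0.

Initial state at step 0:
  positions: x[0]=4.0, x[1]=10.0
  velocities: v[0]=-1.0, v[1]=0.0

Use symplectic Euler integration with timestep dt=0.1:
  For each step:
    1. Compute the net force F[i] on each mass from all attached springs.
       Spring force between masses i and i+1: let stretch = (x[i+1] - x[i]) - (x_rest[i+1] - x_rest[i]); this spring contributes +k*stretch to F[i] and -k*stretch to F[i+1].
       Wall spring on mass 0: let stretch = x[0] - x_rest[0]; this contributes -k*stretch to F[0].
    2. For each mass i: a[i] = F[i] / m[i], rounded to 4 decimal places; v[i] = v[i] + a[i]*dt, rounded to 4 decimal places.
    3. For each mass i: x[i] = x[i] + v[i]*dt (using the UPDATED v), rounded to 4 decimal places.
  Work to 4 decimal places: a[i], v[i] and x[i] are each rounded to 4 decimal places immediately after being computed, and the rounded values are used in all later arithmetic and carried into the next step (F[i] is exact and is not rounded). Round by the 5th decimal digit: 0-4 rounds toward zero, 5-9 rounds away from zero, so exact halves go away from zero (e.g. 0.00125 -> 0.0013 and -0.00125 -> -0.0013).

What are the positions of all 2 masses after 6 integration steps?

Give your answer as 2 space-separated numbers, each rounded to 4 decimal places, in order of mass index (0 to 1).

Answer: 3.6373 9.9730

Derivation:
Step 0: x=[4.0000 10.0000] v=[-1.0000 0.0000]
Step 1: x=[3.9100 10.0000] v=[-0.9000 0.0000]
Step 2: x=[3.8309 9.9991] v=[-0.7910 -0.0090]
Step 3: x=[3.7635 9.9965] v=[-0.6741 -0.0258]
Step 4: x=[3.7084 9.9916] v=[-0.5506 -0.0491]
Step 5: x=[3.6662 9.9839] v=[-0.4219 -0.0774]
Step 6: x=[3.6373 9.9730] v=[-0.2893 -0.1092]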